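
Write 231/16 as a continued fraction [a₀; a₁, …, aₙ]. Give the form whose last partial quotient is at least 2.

[14; 2, 3, 2]

231 = 14*16 + 7
16 = 2*7 + 2
7 = 3*2 + 1
2 = 2*1 + 0  (stop)
So 231/16 = [14; 2, 3, 2].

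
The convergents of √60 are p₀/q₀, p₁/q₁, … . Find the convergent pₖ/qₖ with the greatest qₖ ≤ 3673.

√60 = [7; 1, 2, 1, 14, …] (period length 4).
Convergents:
  p_0/q_0 = 7/1
  p_1/q_1 = 8/1
  p_2/q_2 = 23/3
  p_3/q_3 = 31/4
  p_4/q_4 = 457/59
  p_5/q_5 = 488/63
  p_6/q_6 = 1433/185
  p_7/q_7 = 1921/248
  p_8/q_8 = 28327/3657
  p_9/q_9 = 30248/3905
q_8 = 3657 ≤ 3673 < 3905 = q_9, so the answer is 28327/3657.

28327/3657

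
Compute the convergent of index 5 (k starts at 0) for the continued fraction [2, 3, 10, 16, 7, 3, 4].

25714/11071

Using pₖ = aₖpₖ₋₁ + pₖ₋₂, qₖ = aₖqₖ₋₁ + qₖ₋₂ (with p₋₁=1, p₋₂=0, q₋₁=0, q₋₂=1):
  k=0: a=2, p=2, q=1
  k=1: a=3, p=7, q=3
  k=2: a=10, p=72, q=31
  k=3: a=16, p=1159, q=499
  k=4: a=7, p=8185, q=3524
  k=5: a=3, p=25714, q=11071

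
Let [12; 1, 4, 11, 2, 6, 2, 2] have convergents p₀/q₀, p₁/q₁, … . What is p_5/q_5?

9705/758

Using pₖ = aₖpₖ₋₁ + pₖ₋₂, qₖ = aₖqₖ₋₁ + qₖ₋₂ (with p₋₁=1, p₋₂=0, q₋₁=0, q₋₂=1):
  k=0: a=12, p=12, q=1
  k=1: a=1, p=13, q=1
  k=2: a=4, p=64, q=5
  k=3: a=11, p=717, q=56
  k=4: a=2, p=1498, q=117
  k=5: a=6, p=9705, q=758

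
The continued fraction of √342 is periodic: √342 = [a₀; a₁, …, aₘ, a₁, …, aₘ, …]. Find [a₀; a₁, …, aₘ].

a₀ = ⌊√342⌋ = 18.
With m₀=0, d₀=1 and mₖ₊₁ = dₖaₖ − mₖ, dₖ₊₁ = (n − mₖ₊₁²)/dₖ, aₖ₊₁ = ⌊(a₀+mₖ₊₁)/dₖ₊₁⌋:
  k=1: m=18, d=18, a=2
  k=2: m=18, d=1, a=36
d=1 and a=2a₀=36 at k=2, so the next step gives (m, d) = (18, 18) again — its k=1 value — and the period has length 2.

[18; 2, 36]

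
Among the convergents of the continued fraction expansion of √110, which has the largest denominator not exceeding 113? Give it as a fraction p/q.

881/84

√110 = [10; 2, 20, …] (period length 2).
Convergents:
  p_0/q_0 = 10/1
  p_1/q_1 = 21/2
  p_2/q_2 = 430/41
  p_3/q_3 = 881/84
  p_4/q_4 = 18050/1721
q_3 = 84 ≤ 113 < 1721 = q_4, so the answer is 881/84.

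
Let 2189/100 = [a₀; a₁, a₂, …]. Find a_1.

1

2189 = 21·100 + 89   →  a_0 = 21
100 = 1·89 + 11   →  a_1 = 1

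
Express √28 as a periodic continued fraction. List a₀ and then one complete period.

[5; 3, 2, 3, 10]

a₀ = ⌊√28⌋ = 5.
With m₀=0, d₀=1 and mₖ₊₁ = dₖaₖ − mₖ, dₖ₊₁ = (n − mₖ₊₁²)/dₖ, aₖ₊₁ = ⌊(a₀+mₖ₊₁)/dₖ₊₁⌋:
  k=1: m=5, d=3, a=3
  k=2: m=4, d=4, a=2
  k=3: m=4, d=3, a=3
  k=4: m=5, d=1, a=10
d=1 and a=2a₀=10 at k=4, so the next step gives (m, d) = (5, 3) again — its k=1 value — and the period has length 4.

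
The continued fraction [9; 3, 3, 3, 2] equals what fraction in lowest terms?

Fold from the inside: start with 2/1.
  3 + 1/2 = 7/2
  3 + 2/7 = 23/7
  3 + 7/23 = 76/23
  9 + 23/76 = 707/76

707/76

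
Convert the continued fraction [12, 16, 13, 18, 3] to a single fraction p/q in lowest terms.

139234/11543

Fold from the inside: start with 3/1.
  18 + 1/3 = 55/3
  13 + 3/55 = 718/55
  16 + 55/718 = 11543/718
  12 + 718/11543 = 139234/11543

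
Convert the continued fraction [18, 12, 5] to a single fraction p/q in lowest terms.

Using pₖ = aₖpₖ₋₁ + pₖ₋₂ and qₖ = aₖqₖ₋₁ + qₖ₋₂:
  k=0: a=18, p=18, q=1
  k=1: a=12, p=217, q=12
  k=2: a=5, p=1103, q=61

1103/61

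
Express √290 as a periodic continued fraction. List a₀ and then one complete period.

a₀ = ⌊√290⌋ = 17.
With m₀=0, d₀=1 and mₖ₊₁ = dₖaₖ − mₖ, dₖ₊₁ = (n − mₖ₊₁²)/dₖ, aₖ₊₁ = ⌊(a₀+mₖ₊₁)/dₖ₊₁⌋:
  k=1: m=17, d=1, a=34
d=1 and a=2a₀=34 at k=1, so the next step gives (m, d) = (17, 1) again — its k=1 value — and the period has length 1.

[17; 34]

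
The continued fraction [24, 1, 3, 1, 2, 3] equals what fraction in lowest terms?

Fold from the inside: start with 3/1.
  2 + 1/3 = 7/3
  1 + 3/7 = 10/7
  3 + 7/10 = 37/10
  1 + 10/37 = 47/37
  24 + 37/47 = 1165/47

1165/47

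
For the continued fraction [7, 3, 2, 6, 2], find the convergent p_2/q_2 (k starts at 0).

51/7

Using pₖ = aₖpₖ₋₁ + pₖ₋₂, qₖ = aₖqₖ₋₁ + qₖ₋₂ (with p₋₁=1, p₋₂=0, q₋₁=0, q₋₂=1):
  k=0: a=7, p=7, q=1
  k=1: a=3, p=22, q=3
  k=2: a=2, p=51, q=7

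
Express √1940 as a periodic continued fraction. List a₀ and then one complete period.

[44; 22, 88]

a₀ = ⌊√1940⌋ = 44.
With m₀=0, d₀=1 and mₖ₊₁ = dₖaₖ − mₖ, dₖ₊₁ = (n − mₖ₊₁²)/dₖ, aₖ₊₁ = ⌊(a₀+mₖ₊₁)/dₖ₊₁⌋:
  k=1: m=44, d=4, a=22
  k=2: m=44, d=1, a=88
d=1 and a=2a₀=88 at k=2, so the next step gives (m, d) = (44, 4) again — its k=1 value — and the period has length 2.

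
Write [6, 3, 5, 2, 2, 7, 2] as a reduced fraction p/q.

Using pₖ = aₖpₖ₋₁ + pₖ₋₂ and qₖ = aₖqₖ₋₁ + qₖ₋₂:
  k=0: a=6, p=6, q=1
  k=1: a=3, p=19, q=3
  k=2: a=5, p=101, q=16
  k=3: a=2, p=221, q=35
  k=4: a=2, p=543, q=86
  k=5: a=7, p=4022, q=637
  k=6: a=2, p=8587, q=1360

8587/1360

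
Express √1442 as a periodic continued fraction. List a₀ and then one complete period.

[37; 1, 36, 1, 74]

a₀ = ⌊√1442⌋ = 37.
With m₀=0, d₀=1 and mₖ₊₁ = dₖaₖ − mₖ, dₖ₊₁ = (n − mₖ₊₁²)/dₖ, aₖ₊₁ = ⌊(a₀+mₖ₊₁)/dₖ₊₁⌋:
  k=1: m=37, d=73, a=1
  k=2: m=36, d=2, a=36
  k=3: m=36, d=73, a=1
  k=4: m=37, d=1, a=74
d=1 and a=2a₀=74 at k=4, so the next step gives (m, d) = (37, 73) again — its k=1 value — and the period has length 4.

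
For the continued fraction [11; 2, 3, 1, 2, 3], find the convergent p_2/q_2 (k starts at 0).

Using pₖ = aₖpₖ₋₁ + pₖ₋₂, qₖ = aₖqₖ₋₁ + qₖ₋₂ (with p₋₁=1, p₋₂=0, q₋₁=0, q₋₂=1):
  k=0: a=11, p=11, q=1
  k=1: a=2, p=23, q=2
  k=2: a=3, p=80, q=7

80/7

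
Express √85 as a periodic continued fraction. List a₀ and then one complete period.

a₀ = ⌊√85⌋ = 9.
With m₀=0, d₀=1 and mₖ₊₁ = dₖaₖ − mₖ, dₖ₊₁ = (n − mₖ₊₁²)/dₖ, aₖ₊₁ = ⌊(a₀+mₖ₊₁)/dₖ₊₁⌋:
  k=1: m=9, d=4, a=4
  k=2: m=7, d=9, a=1
  k=3: m=2, d=9, a=1
  k=4: m=7, d=4, a=4
  k=5: m=9, d=1, a=18
d=1 and a=2a₀=18 at k=5, so the next step gives (m, d) = (9, 4) again — its k=1 value — and the period has length 5.

[9; 4, 1, 1, 4, 18]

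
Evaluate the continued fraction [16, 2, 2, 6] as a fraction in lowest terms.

525/32

Fold from the inside: start with 6/1.
  2 + 1/6 = 13/6
  2 + 6/13 = 32/13
  16 + 13/32 = 525/32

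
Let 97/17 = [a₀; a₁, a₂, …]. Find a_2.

97 = 5·17 + 12   →  a_0 = 5
17 = 1·12 + 5   →  a_1 = 1
12 = 2·5 + 2   →  a_2 = 2

2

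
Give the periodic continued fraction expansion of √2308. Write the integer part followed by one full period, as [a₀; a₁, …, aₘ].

a₀ = ⌊√2308⌋ = 48.
With m₀=0, d₀=1 and mₖ₊₁ = dₖaₖ − mₖ, dₖ₊₁ = (n − mₖ₊₁²)/dₖ, aₖ₊₁ = ⌊(a₀+mₖ₊₁)/dₖ₊₁⌋:
  k=1: m=48, d=4, a=24
  k=2: m=48, d=1, a=96
d=1 and a=2a₀=96 at k=2, so the next step gives (m, d) = (48, 4) again — its k=1 value — and the period has length 2.

[48; 24, 96]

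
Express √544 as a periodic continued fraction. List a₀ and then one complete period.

a₀ = ⌊√544⌋ = 23.
With m₀=0, d₀=1 and mₖ₊₁ = dₖaₖ − mₖ, dₖ₊₁ = (n − mₖ₊₁²)/dₖ, aₖ₊₁ = ⌊(a₀+mₖ₊₁)/dₖ₊₁⌋:
  k=1: m=23, d=15, a=3
  k=2: m=22, d=4, a=11
  k=3: m=22, d=15, a=3
  k=4: m=23, d=1, a=46
d=1 and a=2a₀=46 at k=4, so the next step gives (m, d) = (23, 15) again — its k=1 value — and the period has length 4.

[23; 3, 11, 3, 46]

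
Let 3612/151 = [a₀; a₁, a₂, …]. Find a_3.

1

3612 = 23·151 + 139   →  a_0 = 23
151 = 1·139 + 12   →  a_1 = 1
139 = 11·12 + 7   →  a_2 = 11
12 = 1·7 + 5   →  a_3 = 1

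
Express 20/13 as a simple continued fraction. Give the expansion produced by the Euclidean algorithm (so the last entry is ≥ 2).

20 = 1*13 + 7
13 = 1*7 + 6
7 = 1*6 + 1
6 = 6*1 + 0  (stop)
So 20/13 = [1; 1, 1, 6].

[1; 1, 1, 6]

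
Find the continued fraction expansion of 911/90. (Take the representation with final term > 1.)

911 = 10·90 + 11
90 = 8·11 + 2
11 = 5·2 + 1
2 = 2·1 + 0  (stop)
So 911/90 = [10; 8, 5, 2].

[10; 8, 5, 2]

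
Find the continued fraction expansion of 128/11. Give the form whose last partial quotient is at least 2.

[11; 1, 1, 1, 3]

128 = 11*11 + 7
11 = 1*7 + 4
7 = 1*4 + 3
4 = 1*3 + 1
3 = 3*1 + 0  (stop)
So 128/11 = [11; 1, 1, 1, 3].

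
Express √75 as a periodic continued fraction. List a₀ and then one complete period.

[8; 1, 1, 1, 16]

a₀ = ⌊√75⌋ = 8.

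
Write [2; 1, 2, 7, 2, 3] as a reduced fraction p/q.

Fold from the inside: start with 3/1.
  2 + 1/3 = 7/3
  7 + 3/7 = 52/7
  2 + 7/52 = 111/52
  1 + 52/111 = 163/111
  2 + 111/163 = 437/163

437/163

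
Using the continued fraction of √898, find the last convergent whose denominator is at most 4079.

√898 = [29; 1, 28, 1, 58, …] (period length 4).
Convergents:
  p_0/q_0 = 29/1
  p_1/q_1 = 30/1
  p_2/q_2 = 869/29
  p_3/q_3 = 899/30
  p_4/q_4 = 53011/1769
  p_5/q_5 = 53910/1799
  p_6/q_6 = 1562491/52141
q_5 = 1799 ≤ 4079 < 52141 = q_6, so the answer is 53910/1799.

53910/1799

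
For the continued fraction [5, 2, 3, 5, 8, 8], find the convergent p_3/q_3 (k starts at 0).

Using pₖ = aₖpₖ₋₁ + pₖ₋₂, qₖ = aₖqₖ₋₁ + qₖ₋₂ (with p₋₁=1, p₋₂=0, q₋₁=0, q₋₂=1):
  k=0: a=5, p=5, q=1
  k=1: a=2, p=11, q=2
  k=2: a=3, p=38, q=7
  k=3: a=5, p=201, q=37

201/37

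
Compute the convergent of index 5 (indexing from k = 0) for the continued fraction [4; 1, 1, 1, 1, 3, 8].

Using pₖ = aₖpₖ₋₁ + pₖ₋₂, qₖ = aₖqₖ₋₁ + qₖ₋₂ (with p₋₁=1, p₋₂=0, q₋₁=0, q₋₂=1):
  k=0: a=4, p=4, q=1
  k=1: a=1, p=5, q=1
  k=2: a=1, p=9, q=2
  k=3: a=1, p=14, q=3
  k=4: a=1, p=23, q=5
  k=5: a=3, p=83, q=18

83/18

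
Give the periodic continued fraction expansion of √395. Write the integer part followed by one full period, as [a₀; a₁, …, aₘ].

a₀ = ⌊√395⌋ = 19.
With m₀=0, d₀=1 and mₖ₊₁ = dₖaₖ − mₖ, dₖ₊₁ = (n − mₖ₊₁²)/dₖ, aₖ₊₁ = ⌊(a₀+mₖ₊₁)/dₖ₊₁⌋:
  k=1: m=19, d=34, a=1
  k=2: m=15, d=5, a=6
  k=3: m=15, d=34, a=1
  k=4: m=19, d=1, a=38
d=1 and a=2a₀=38 at k=4, so the next step gives (m, d) = (19, 34) again — its k=1 value — and the period has length 4.

[19; 1, 6, 1, 38]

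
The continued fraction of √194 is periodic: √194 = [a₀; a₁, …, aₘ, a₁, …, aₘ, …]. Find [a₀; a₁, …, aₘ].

[13; 1, 12, 1, 26]

a₀ = ⌊√194⌋ = 13.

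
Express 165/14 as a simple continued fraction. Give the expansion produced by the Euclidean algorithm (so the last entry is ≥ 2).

165 = 11*14 + 11
14 = 1*11 + 3
11 = 3*3 + 2
3 = 1*2 + 1
2 = 2*1 + 0  (stop)
So 165/14 = [11; 1, 3, 1, 2].

[11; 1, 3, 1, 2]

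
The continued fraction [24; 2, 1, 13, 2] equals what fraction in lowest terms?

2069/85

Fold from the inside: start with 2/1.
  13 + 1/2 = 27/2
  1 + 2/27 = 29/27
  2 + 27/29 = 85/29
  24 + 29/85 = 2069/85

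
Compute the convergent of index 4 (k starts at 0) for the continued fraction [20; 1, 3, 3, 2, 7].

623/30

Using pₖ = aₖpₖ₋₁ + pₖ₋₂, qₖ = aₖqₖ₋₁ + qₖ₋₂ (with p₋₁=1, p₋₂=0, q₋₁=0, q₋₂=1):
  k=0: a=20, p=20, q=1
  k=1: a=1, p=21, q=1
  k=2: a=3, p=83, q=4
  k=3: a=3, p=270, q=13
  k=4: a=2, p=623, q=30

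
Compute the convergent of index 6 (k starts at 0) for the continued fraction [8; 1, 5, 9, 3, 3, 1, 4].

6530/739

Using pₖ = aₖpₖ₋₁ + pₖ₋₂, qₖ = aₖqₖ₋₁ + qₖ₋₂ (with p₋₁=1, p₋₂=0, q₋₁=0, q₋₂=1):
  k=0: a=8, p=8, q=1
  k=1: a=1, p=9, q=1
  k=2: a=5, p=53, q=6
  k=3: a=9, p=486, q=55
  k=4: a=3, p=1511, q=171
  k=5: a=3, p=5019, q=568
  k=6: a=1, p=6530, q=739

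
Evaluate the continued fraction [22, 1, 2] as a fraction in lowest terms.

68/3

Using pₖ = aₖpₖ₋₁ + pₖ₋₂ and qₖ = aₖqₖ₋₁ + qₖ₋₂:
  k=0: a=22, p=22, q=1
  k=1: a=1, p=23, q=1
  k=2: a=2, p=68, q=3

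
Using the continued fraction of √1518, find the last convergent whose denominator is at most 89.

1013/26

√1518 = [38; 1, 24, 1, 76, …] (period length 4).
Convergents:
  p_0/q_0 = 38/1
  p_1/q_1 = 39/1
  p_2/q_2 = 974/25
  p_3/q_3 = 1013/26
  p_4/q_4 = 77962/2001
q_3 = 26 ≤ 89 < 2001 = q_4, so the answer is 1013/26.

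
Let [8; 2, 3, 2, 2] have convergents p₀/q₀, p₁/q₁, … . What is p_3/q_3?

Using pₖ = aₖpₖ₋₁ + pₖ₋₂, qₖ = aₖqₖ₋₁ + qₖ₋₂ (with p₋₁=1, p₋₂=0, q₋₁=0, q₋₂=1):
  k=0: a=8, p=8, q=1
  k=1: a=2, p=17, q=2
  k=2: a=3, p=59, q=7
  k=3: a=2, p=135, q=16

135/16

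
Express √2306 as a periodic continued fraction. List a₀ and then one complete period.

[48; 48, 96]

a₀ = ⌊√2306⌋ = 48.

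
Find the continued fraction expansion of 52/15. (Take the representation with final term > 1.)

[3; 2, 7]

52 = 3·15 + 7
15 = 2·7 + 1
7 = 7·1 + 0  (stop)
So 52/15 = [3; 2, 7].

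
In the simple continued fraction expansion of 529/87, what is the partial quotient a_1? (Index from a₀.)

12

529 = 6·87 + 7   →  a_0 = 6
87 = 12·7 + 3   →  a_1 = 12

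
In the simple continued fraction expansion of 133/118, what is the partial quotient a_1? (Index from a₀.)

133 = 1·118 + 15   →  a_0 = 1
118 = 7·15 + 13   →  a_1 = 7

7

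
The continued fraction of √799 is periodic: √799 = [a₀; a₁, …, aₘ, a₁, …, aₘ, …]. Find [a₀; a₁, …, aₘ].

a₀ = ⌊√799⌋ = 28.
With m₀=0, d₀=1 and mₖ₊₁ = dₖaₖ − mₖ, dₖ₊₁ = (n − mₖ₊₁²)/dₖ, aₖ₊₁ = ⌊(a₀+mₖ₊₁)/dₖ₊₁⌋:
  k=1: m=28, d=15, a=3
  k=2: m=17, d=34, a=1
  k=3: m=17, d=15, a=3
  k=4: m=28, d=1, a=56
d=1 and a=2a₀=56 at k=4, so the next step gives (m, d) = (28, 15) again — its k=1 value — and the period has length 4.

[28; 3, 1, 3, 56]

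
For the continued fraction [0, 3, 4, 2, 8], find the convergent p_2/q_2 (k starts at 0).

Using pₖ = aₖpₖ₋₁ + pₖ₋₂, qₖ = aₖqₖ₋₁ + qₖ₋₂ (with p₋₁=1, p₋₂=0, q₋₁=0, q₋₂=1):
  k=0: a=0, p=0, q=1
  k=1: a=3, p=1, q=3
  k=2: a=4, p=4, q=13

4/13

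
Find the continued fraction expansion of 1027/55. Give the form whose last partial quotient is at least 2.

[18; 1, 2, 18]

1027 = 18×55 + 37
55 = 1×37 + 18
37 = 2×18 + 1
18 = 18×1 + 0  (stop)
So 1027/55 = [18; 1, 2, 18].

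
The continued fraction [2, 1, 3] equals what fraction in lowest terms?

Fold from the inside: start with 3/1.
  1 + 1/3 = 4/3
  2 + 3/4 = 11/4

11/4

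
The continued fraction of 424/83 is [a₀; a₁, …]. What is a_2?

424 = 5·83 + 9   →  a_0 = 5
83 = 9·9 + 2   →  a_1 = 9
9 = 4·2 + 1   →  a_2 = 4

4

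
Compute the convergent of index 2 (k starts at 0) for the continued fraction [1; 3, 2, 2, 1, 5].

Using pₖ = aₖpₖ₋₁ + pₖ₋₂, qₖ = aₖqₖ₋₁ + qₖ₋₂ (with p₋₁=1, p₋₂=0, q₋₁=0, q₋₂=1):
  k=0: a=1, p=1, q=1
  k=1: a=3, p=4, q=3
  k=2: a=2, p=9, q=7

9/7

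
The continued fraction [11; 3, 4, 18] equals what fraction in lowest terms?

2680/237

Fold from the inside: start with 18/1.
  4 + 1/18 = 73/18
  3 + 18/73 = 237/73
  11 + 73/237 = 2680/237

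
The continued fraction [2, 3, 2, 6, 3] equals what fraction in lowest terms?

325/142

Using pₖ = aₖpₖ₋₁ + pₖ₋₂ and qₖ = aₖqₖ₋₁ + qₖ₋₂:
  k=0: a=2, p=2, q=1
  k=1: a=3, p=7, q=3
  k=2: a=2, p=16, q=7
  k=3: a=6, p=103, q=45
  k=4: a=3, p=325, q=142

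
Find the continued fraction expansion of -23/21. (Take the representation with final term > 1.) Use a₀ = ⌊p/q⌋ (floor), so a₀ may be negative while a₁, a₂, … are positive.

[-2; 1, 9, 2]

-23 = -2*21 + 19
21 = 1*19 + 2
19 = 9*2 + 1
2 = 2*1 + 0  (stop)
So -23/21 = [-2; 1, 9, 2].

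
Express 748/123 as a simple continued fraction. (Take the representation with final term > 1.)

748 = 6×123 + 10
123 = 12×10 + 3
10 = 3×3 + 1
3 = 3×1 + 0  (stop)
So 748/123 = [6; 12, 3, 3].

[6; 12, 3, 3]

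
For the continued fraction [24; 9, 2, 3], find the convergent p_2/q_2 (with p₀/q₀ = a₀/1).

Using pₖ = aₖpₖ₋₁ + pₖ₋₂, qₖ = aₖqₖ₋₁ + qₖ₋₂ (with p₋₁=1, p₋₂=0, q₋₁=0, q₋₂=1):
  k=0: a=24, p=24, q=1
  k=1: a=9, p=217, q=9
  k=2: a=2, p=458, q=19

458/19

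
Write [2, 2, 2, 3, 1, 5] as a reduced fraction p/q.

306/127

Fold from the inside: start with 5/1.
  1 + 1/5 = 6/5
  3 + 5/6 = 23/6
  2 + 6/23 = 52/23
  2 + 23/52 = 127/52
  2 + 52/127 = 306/127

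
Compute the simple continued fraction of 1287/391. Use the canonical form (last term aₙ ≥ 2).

[3; 3, 2, 3, 16]

1287 = 3*391 + 114
391 = 3*114 + 49
114 = 2*49 + 16
49 = 3*16 + 1
16 = 16*1 + 0  (stop)
So 1287/391 = [3; 3, 2, 3, 16].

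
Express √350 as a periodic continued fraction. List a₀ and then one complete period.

[18; 1, 2, 2, 2, 1, 36]

a₀ = ⌊√350⌋ = 18.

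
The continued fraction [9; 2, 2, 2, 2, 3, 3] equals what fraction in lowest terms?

Fold from the inside: start with 3/1.
  3 + 1/3 = 10/3
  2 + 3/10 = 23/10
  2 + 10/23 = 56/23
  2 + 23/56 = 135/56
  2 + 56/135 = 326/135
  9 + 135/326 = 3069/326

3069/326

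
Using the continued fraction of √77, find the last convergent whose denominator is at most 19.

79/9

√77 = [8; 1, 3, 2, 3, 1, 16, …] (period length 6).
Convergents:
  p_0/q_0 = 8/1
  p_1/q_1 = 9/1
  p_2/q_2 = 35/4
  p_3/q_3 = 79/9
  p_4/q_4 = 272/31
q_3 = 9 ≤ 19 < 31 = q_4, so the answer is 79/9.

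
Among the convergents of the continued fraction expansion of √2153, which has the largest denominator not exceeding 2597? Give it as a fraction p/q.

107649/2320

√2153 = [46; 2, 2, 92, …] (period length 3).
Convergents:
  p_0/q_0 = 46/1
  p_1/q_1 = 93/2
  p_2/q_2 = 232/5
  p_3/q_3 = 21437/462
  p_4/q_4 = 43106/929
  p_5/q_5 = 107649/2320
  p_6/q_6 = 9946814/214369
q_5 = 2320 ≤ 2597 < 214369 = q_6, so the answer is 107649/2320.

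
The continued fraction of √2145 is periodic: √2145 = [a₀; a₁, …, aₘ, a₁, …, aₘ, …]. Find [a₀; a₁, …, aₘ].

a₀ = ⌊√2145⌋ = 46.
With m₀=0, d₀=1 and mₖ₊₁ = dₖaₖ − mₖ, dₖ₊₁ = (n − mₖ₊₁²)/dₖ, aₖ₊₁ = ⌊(a₀+mₖ₊₁)/dₖ₊₁⌋:
  k=1: m=46, d=29, a=3
  k=2: m=41, d=16, a=5
  k=3: m=39, d=39, a=2
  k=4: m=39, d=16, a=5
  k=5: m=41, d=29, a=3
  k=6: m=46, d=1, a=92
d=1 and a=2a₀=92 at k=6, so the next step gives (m, d) = (46, 29) again — its k=1 value — and the period has length 6.

[46; 3, 5, 2, 5, 3, 92]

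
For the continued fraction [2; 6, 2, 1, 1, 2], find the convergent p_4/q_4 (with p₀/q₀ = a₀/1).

Using pₖ = aₖpₖ₋₁ + pₖ₋₂, qₖ = aₖqₖ₋₁ + qₖ₋₂ (with p₋₁=1, p₋₂=0, q₋₁=0, q₋₂=1):
  k=0: a=2, p=2, q=1
  k=1: a=6, p=13, q=6
  k=2: a=2, p=28, q=13
  k=3: a=1, p=41, q=19
  k=4: a=1, p=69, q=32

69/32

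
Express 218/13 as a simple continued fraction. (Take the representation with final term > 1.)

[16; 1, 3, 3]

218 = 16×13 + 10
13 = 1×10 + 3
10 = 3×3 + 1
3 = 3×1 + 0  (stop)
So 218/13 = [16; 1, 3, 3].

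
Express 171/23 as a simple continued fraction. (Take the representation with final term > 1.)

[7; 2, 3, 3]

171 = 7·23 + 10
23 = 2·10 + 3
10 = 3·3 + 1
3 = 3·1 + 0  (stop)
So 171/23 = [7; 2, 3, 3].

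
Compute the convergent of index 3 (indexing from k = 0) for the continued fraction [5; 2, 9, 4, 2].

Using pₖ = aₖpₖ₋₁ + pₖ₋₂, qₖ = aₖqₖ₋₁ + qₖ₋₂ (with p₋₁=1, p₋₂=0, q₋₁=0, q₋₂=1):
  k=0: a=5, p=5, q=1
  k=1: a=2, p=11, q=2
  k=2: a=9, p=104, q=19
  k=3: a=4, p=427, q=78

427/78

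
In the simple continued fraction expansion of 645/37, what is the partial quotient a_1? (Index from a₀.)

645 = 17·37 + 16   →  a_0 = 17
37 = 2·16 + 5   →  a_1 = 2

2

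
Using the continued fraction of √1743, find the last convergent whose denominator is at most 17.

167/4

√1743 = [41; 1, 2, 1, 82, …] (period length 4).
Convergents:
  p_0/q_0 = 41/1
  p_1/q_1 = 42/1
  p_2/q_2 = 125/3
  p_3/q_3 = 167/4
  p_4/q_4 = 13819/331
q_3 = 4 ≤ 17 < 331 = q_4, so the answer is 167/4.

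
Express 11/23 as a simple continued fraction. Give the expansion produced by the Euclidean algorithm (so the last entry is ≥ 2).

11 = 0×23 + 11
23 = 2×11 + 1
11 = 11×1 + 0  (stop)
So 11/23 = [0; 2, 11].

[0; 2, 11]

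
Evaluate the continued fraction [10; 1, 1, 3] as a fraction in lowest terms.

Using pₖ = aₖpₖ₋₁ + pₖ₋₂ and qₖ = aₖqₖ₋₁ + qₖ₋₂:
  k=0: a=10, p=10, q=1
  k=1: a=1, p=11, q=1
  k=2: a=1, p=21, q=2
  k=3: a=3, p=74, q=7

74/7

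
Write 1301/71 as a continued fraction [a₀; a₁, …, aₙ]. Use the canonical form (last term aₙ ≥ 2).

1301 = 18*71 + 23
71 = 3*23 + 2
23 = 11*2 + 1
2 = 2*1 + 0  (stop)
So 1301/71 = [18; 3, 11, 2].

[18; 3, 11, 2]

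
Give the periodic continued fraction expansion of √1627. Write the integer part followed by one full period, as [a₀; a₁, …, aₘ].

[40; 2, 1, 39, 1, 2, 80]

a₀ = ⌊√1627⌋ = 40.
With m₀=0, d₀=1 and mₖ₊₁ = dₖaₖ − mₖ, dₖ₊₁ = (n − mₖ₊₁²)/dₖ, aₖ₊₁ = ⌊(a₀+mₖ₊₁)/dₖ₊₁⌋:
  k=1: m=40, d=27, a=2
  k=2: m=14, d=53, a=1
  k=3: m=39, d=2, a=39
  k=4: m=39, d=53, a=1
  k=5: m=14, d=27, a=2
  k=6: m=40, d=1, a=80
d=1 and a=2a₀=80 at k=6, so the next step gives (m, d) = (40, 27) again — its k=1 value — and the period has length 6.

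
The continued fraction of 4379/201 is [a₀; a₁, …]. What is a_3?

4379 = 21·201 + 158   →  a_0 = 21
201 = 1·158 + 43   →  a_1 = 1
158 = 3·43 + 29   →  a_2 = 3
43 = 1·29 + 14   →  a_3 = 1

1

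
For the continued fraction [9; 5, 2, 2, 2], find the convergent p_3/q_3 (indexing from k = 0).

Using pₖ = aₖpₖ₋₁ + pₖ₋₂, qₖ = aₖqₖ₋₁ + qₖ₋₂ (with p₋₁=1, p₋₂=0, q₋₁=0, q₋₂=1):
  k=0: a=9, p=9, q=1
  k=1: a=5, p=46, q=5
  k=2: a=2, p=101, q=11
  k=3: a=2, p=248, q=27

248/27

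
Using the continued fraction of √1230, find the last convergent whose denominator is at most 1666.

34405/981

√1230 = [35; 14, 70, …] (period length 2).
Convergents:
  p_0/q_0 = 35/1
  p_1/q_1 = 491/14
  p_2/q_2 = 34405/981
  p_3/q_3 = 482161/13748
q_2 = 981 ≤ 1666 < 13748 = q_3, so the answer is 34405/981.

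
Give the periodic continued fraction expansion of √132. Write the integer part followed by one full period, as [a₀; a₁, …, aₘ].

a₀ = ⌊√132⌋ = 11.

[11; 2, 22]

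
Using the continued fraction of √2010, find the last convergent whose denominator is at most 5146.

√2010 = [44; 1, 4, 1, 88, …] (period length 4).
Convergents:
  p_0/q_0 = 44/1
  p_1/q_1 = 45/1
  p_2/q_2 = 224/5
  p_3/q_3 = 269/6
  p_4/q_4 = 23896/533
  p_5/q_5 = 24165/539
  p_6/q_6 = 120556/2689
  p_7/q_7 = 144721/3228
  p_8/q_8 = 12856004/286753
q_7 = 3228 ≤ 5146 < 286753 = q_8, so the answer is 144721/3228.

144721/3228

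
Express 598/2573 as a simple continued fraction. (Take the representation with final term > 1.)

[0; 4, 3, 3, 3, 2, 3, 2]

598 = 0·2573 + 598
2573 = 4·598 + 181
598 = 3·181 + 55
181 = 3·55 + 16
55 = 3·16 + 7
16 = 2·7 + 2
7 = 3·2 + 1
2 = 2·1 + 0  (stop)
So 598/2573 = [0; 4, 3, 3, 3, 2, 3, 2].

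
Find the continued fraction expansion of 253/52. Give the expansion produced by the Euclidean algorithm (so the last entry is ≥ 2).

[4; 1, 6, 2, 3]

253 = 4·52 + 45
52 = 1·45 + 7
45 = 6·7 + 3
7 = 2·3 + 1
3 = 3·1 + 0  (stop)
So 253/52 = [4; 1, 6, 2, 3].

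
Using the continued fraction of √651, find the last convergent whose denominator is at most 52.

√651 = [25; 1, 1, 16, 1, 1, 50, …] (period length 6).
Convergents:
  p_0/q_0 = 25/1
  p_1/q_1 = 26/1
  p_2/q_2 = 51/2
  p_3/q_3 = 842/33
  p_4/q_4 = 893/35
  p_5/q_5 = 1735/68
q_4 = 35 ≤ 52 < 68 = q_5, so the answer is 893/35.

893/35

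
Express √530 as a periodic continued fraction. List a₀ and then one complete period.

[23; 46]

a₀ = ⌊√530⌋ = 23.
With m₀=0, d₀=1 and mₖ₊₁ = dₖaₖ − mₖ, dₖ₊₁ = (n − mₖ₊₁²)/dₖ, aₖ₊₁ = ⌊(a₀+mₖ₊₁)/dₖ₊₁⌋:
  k=1: m=23, d=1, a=46
d=1 and a=2a₀=46 at k=1, so the next step gives (m, d) = (23, 1) again — its k=1 value — and the period has length 1.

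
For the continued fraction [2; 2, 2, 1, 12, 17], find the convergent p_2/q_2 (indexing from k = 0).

Using pₖ = aₖpₖ₋₁ + pₖ₋₂, qₖ = aₖqₖ₋₁ + qₖ₋₂ (with p₋₁=1, p₋₂=0, q₋₁=0, q₋₂=1):
  k=0: a=2, p=2, q=1
  k=1: a=2, p=5, q=2
  k=2: a=2, p=12, q=5

12/5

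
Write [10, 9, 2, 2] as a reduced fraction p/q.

Using pₖ = aₖpₖ₋₁ + pₖ₋₂ and qₖ = aₖqₖ₋₁ + qₖ₋₂:
  k=0: a=10, p=10, q=1
  k=1: a=9, p=91, q=9
  k=2: a=2, p=192, q=19
  k=3: a=2, p=475, q=47

475/47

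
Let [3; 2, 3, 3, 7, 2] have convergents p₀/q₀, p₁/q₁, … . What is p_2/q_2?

Using pₖ = aₖpₖ₋₁ + pₖ₋₂, qₖ = aₖqₖ₋₁ + qₖ₋₂ (with p₋₁=1, p₋₂=0, q₋₁=0, q₋₂=1):
  k=0: a=3, p=3, q=1
  k=1: a=2, p=7, q=2
  k=2: a=3, p=24, q=7

24/7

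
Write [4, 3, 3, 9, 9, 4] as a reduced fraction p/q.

14972/3481

Fold from the inside: start with 4/1.
  9 + 1/4 = 37/4
  9 + 4/37 = 337/37
  3 + 37/337 = 1048/337
  3 + 337/1048 = 3481/1048
  4 + 1048/3481 = 14972/3481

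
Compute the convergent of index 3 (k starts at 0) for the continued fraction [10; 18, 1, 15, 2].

3046/303

Using pₖ = aₖpₖ₋₁ + pₖ₋₂, qₖ = aₖqₖ₋₁ + qₖ₋₂ (with p₋₁=1, p₋₂=0, q₋₁=0, q₋₂=1):
  k=0: a=10, p=10, q=1
  k=1: a=18, p=181, q=18
  k=2: a=1, p=191, q=19
  k=3: a=15, p=3046, q=303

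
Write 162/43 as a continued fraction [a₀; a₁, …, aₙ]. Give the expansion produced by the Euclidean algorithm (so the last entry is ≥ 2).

[3; 1, 3, 3, 3]

162 = 3×43 + 33
43 = 1×33 + 10
33 = 3×10 + 3
10 = 3×3 + 1
3 = 3×1 + 0  (stop)
So 162/43 = [3; 1, 3, 3, 3].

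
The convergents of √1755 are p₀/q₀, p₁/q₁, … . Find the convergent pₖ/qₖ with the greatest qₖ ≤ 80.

1173/28

√1755 = [41; 1, 8, 3, 8, 1, 82, …] (period length 6).
Convergents:
  p_0/q_0 = 41/1
  p_1/q_1 = 42/1
  p_2/q_2 = 377/9
  p_3/q_3 = 1173/28
  p_4/q_4 = 9761/233
q_3 = 28 ≤ 80 < 233 = q_4, so the answer is 1173/28.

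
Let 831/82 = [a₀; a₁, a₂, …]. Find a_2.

2

831 = 10·82 + 11   →  a_0 = 10
82 = 7·11 + 5   →  a_1 = 7
11 = 2·5 + 1   →  a_2 = 2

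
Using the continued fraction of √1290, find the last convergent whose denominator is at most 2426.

√1290 = [35; 1, 10, 1, 70, …] (period length 4).
Convergents:
  p_0/q_0 = 35/1
  p_1/q_1 = 36/1
  p_2/q_2 = 395/11
  p_3/q_3 = 431/12
  p_4/q_4 = 30565/851
  p_5/q_5 = 30996/863
  p_6/q_6 = 340525/9481
q_5 = 863 ≤ 2426 < 9481 = q_6, so the answer is 30996/863.

30996/863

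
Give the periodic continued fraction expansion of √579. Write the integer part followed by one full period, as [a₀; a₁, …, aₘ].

a₀ = ⌊√579⌋ = 24.
With m₀=0, d₀=1 and mₖ₊₁ = dₖaₖ − mₖ, dₖ₊₁ = (n − mₖ₊₁²)/dₖ, aₖ₊₁ = ⌊(a₀+mₖ₊₁)/dₖ₊₁⌋:
  k=1: m=24, d=3, a=16
  k=2: m=24, d=1, a=48
d=1 and a=2a₀=48 at k=2, so the next step gives (m, d) = (24, 3) again — its k=1 value — and the period has length 2.

[24; 16, 48]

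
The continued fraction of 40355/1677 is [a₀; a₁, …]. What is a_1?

40355 = 24·1677 + 107   →  a_0 = 24
1677 = 15·107 + 72   →  a_1 = 15

15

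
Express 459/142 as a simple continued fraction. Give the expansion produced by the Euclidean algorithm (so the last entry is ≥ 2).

[3; 4, 3, 3, 3]

459 = 3·142 + 33
142 = 4·33 + 10
33 = 3·10 + 3
10 = 3·3 + 1
3 = 3·1 + 0  (stop)
So 459/142 = [3; 4, 3, 3, 3].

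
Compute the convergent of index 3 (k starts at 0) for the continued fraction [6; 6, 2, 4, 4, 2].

Using pₖ = aₖpₖ₋₁ + pₖ₋₂, qₖ = aₖqₖ₋₁ + qₖ₋₂ (with p₋₁=1, p₋₂=0, q₋₁=0, q₋₂=1):
  k=0: a=6, p=6, q=1
  k=1: a=6, p=37, q=6
  k=2: a=2, p=80, q=13
  k=3: a=4, p=357, q=58

357/58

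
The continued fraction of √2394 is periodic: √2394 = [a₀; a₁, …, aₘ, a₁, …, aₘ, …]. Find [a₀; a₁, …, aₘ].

[48; 1, 12, 1, 96]

a₀ = ⌊√2394⌋ = 48.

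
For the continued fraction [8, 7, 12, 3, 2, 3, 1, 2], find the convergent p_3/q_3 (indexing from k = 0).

2133/262

Using pₖ = aₖpₖ₋₁ + pₖ₋₂, qₖ = aₖqₖ₋₁ + qₖ₋₂ (with p₋₁=1, p₋₂=0, q₋₁=0, q₋₂=1):
  k=0: a=8, p=8, q=1
  k=1: a=7, p=57, q=7
  k=2: a=12, p=692, q=85
  k=3: a=3, p=2133, q=262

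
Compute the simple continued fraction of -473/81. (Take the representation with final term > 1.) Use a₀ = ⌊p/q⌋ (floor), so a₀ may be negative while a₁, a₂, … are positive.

[-6; 6, 4, 3]

-473 = -6×81 + 13
81 = 6×13 + 3
13 = 4×3 + 1
3 = 3×1 + 0  (stop)
So -473/81 = [-6; 6, 4, 3].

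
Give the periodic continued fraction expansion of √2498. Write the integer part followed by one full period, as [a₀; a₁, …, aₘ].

a₀ = ⌊√2498⌋ = 49.
With m₀=0, d₀=1 and mₖ₊₁ = dₖaₖ − mₖ, dₖ₊₁ = (n − mₖ₊₁²)/dₖ, aₖ₊₁ = ⌊(a₀+mₖ₊₁)/dₖ₊₁⌋:
  k=1: m=49, d=97, a=1
  k=2: m=48, d=2, a=48
  k=3: m=48, d=97, a=1
  k=4: m=49, d=1, a=98
d=1 and a=2a₀=98 at k=4, so the next step gives (m, d) = (49, 97) again — its k=1 value — and the period has length 4.

[49; 1, 48, 1, 98]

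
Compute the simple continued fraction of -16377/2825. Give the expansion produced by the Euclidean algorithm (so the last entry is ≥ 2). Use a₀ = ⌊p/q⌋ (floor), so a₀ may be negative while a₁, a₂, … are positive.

-16377 = -6·2825 + 573
2825 = 4·573 + 533
573 = 1·533 + 40
533 = 13·40 + 13
40 = 3·13 + 1
13 = 13·1 + 0  (stop)
So -16377/2825 = [-6; 4, 1, 13, 3, 13].

[-6; 4, 1, 13, 3, 13]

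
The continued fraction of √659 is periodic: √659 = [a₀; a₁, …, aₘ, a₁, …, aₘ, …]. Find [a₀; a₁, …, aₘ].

a₀ = ⌊√659⌋ = 25.
With m₀=0, d₀=1 and mₖ₊₁ = dₖaₖ − mₖ, dₖ₊₁ = (n − mₖ₊₁²)/dₖ, aₖ₊₁ = ⌊(a₀+mₖ₊₁)/dₖ₊₁⌋:
  k=1: m=25, d=34, a=1
  k=2: m=9, d=17, a=2
  k=3: m=25, d=2, a=25
  k=4: m=25, d=17, a=2
  k=5: m=9, d=34, a=1
  k=6: m=25, d=1, a=50
d=1 and a=2a₀=50 at k=6, so the next step gives (m, d) = (25, 34) again — its k=1 value — and the period has length 6.

[25; 1, 2, 25, 2, 1, 50]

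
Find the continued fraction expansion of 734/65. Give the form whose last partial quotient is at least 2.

734 = 11*65 + 19
65 = 3*19 + 8
19 = 2*8 + 3
8 = 2*3 + 2
3 = 1*2 + 1
2 = 2*1 + 0  (stop)
So 734/65 = [11; 3, 2, 2, 1, 2].

[11; 3, 2, 2, 1, 2]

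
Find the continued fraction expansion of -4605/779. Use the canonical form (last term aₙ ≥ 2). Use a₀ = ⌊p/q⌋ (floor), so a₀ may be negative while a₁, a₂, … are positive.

-4605 = -6×779 + 69
779 = 11×69 + 20
69 = 3×20 + 9
20 = 2×9 + 2
9 = 4×2 + 1
2 = 2×1 + 0  (stop)
So -4605/779 = [-6; 11, 3, 2, 4, 2].

[-6; 11, 3, 2, 4, 2]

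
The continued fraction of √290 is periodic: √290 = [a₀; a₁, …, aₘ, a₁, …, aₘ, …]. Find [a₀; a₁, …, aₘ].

a₀ = ⌊√290⌋ = 17.
With m₀=0, d₀=1 and mₖ₊₁ = dₖaₖ − mₖ, dₖ₊₁ = (n − mₖ₊₁²)/dₖ, aₖ₊₁ = ⌊(a₀+mₖ₊₁)/dₖ₊₁⌋:
  k=1: m=17, d=1, a=34
d=1 and a=2a₀=34 at k=1, so the next step gives (m, d) = (17, 1) again — its k=1 value — and the period has length 1.

[17; 34]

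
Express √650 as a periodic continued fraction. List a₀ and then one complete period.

[25; 2, 50]

a₀ = ⌊√650⌋ = 25.
With m₀=0, d₀=1 and mₖ₊₁ = dₖaₖ − mₖ, dₖ₊₁ = (n − mₖ₊₁²)/dₖ, aₖ₊₁ = ⌊(a₀+mₖ₊₁)/dₖ₊₁⌋:
  k=1: m=25, d=25, a=2
  k=2: m=25, d=1, a=50
d=1 and a=2a₀=50 at k=2, so the next step gives (m, d) = (25, 25) again — its k=1 value — and the period has length 2.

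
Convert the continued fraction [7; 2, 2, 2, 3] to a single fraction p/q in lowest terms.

304/41

Using pₖ = aₖpₖ₋₁ + pₖ₋₂ and qₖ = aₖqₖ₋₁ + qₖ₋₂:
  k=0: a=7, p=7, q=1
  k=1: a=2, p=15, q=2
  k=2: a=2, p=37, q=5
  k=3: a=2, p=89, q=12
  k=4: a=3, p=304, q=41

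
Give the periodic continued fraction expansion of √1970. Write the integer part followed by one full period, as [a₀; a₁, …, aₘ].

a₀ = ⌊√1970⌋ = 44.
With m₀=0, d₀=1 and mₖ₊₁ = dₖaₖ − mₖ, dₖ₊₁ = (n − mₖ₊₁²)/dₖ, aₖ₊₁ = ⌊(a₀+mₖ₊₁)/dₖ₊₁⌋:
  k=1: m=44, d=34, a=2
  k=2: m=24, d=41, a=1
  k=3: m=17, d=41, a=1
  k=4: m=24, d=34, a=2
  k=5: m=44, d=1, a=88
d=1 and a=2a₀=88 at k=5, so the next step gives (m, d) = (44, 34) again — its k=1 value — and the period has length 5.

[44; 2, 1, 1, 2, 88]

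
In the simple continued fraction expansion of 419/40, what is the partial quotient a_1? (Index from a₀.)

2

419 = 10·40 + 19   →  a_0 = 10
40 = 2·19 + 2   →  a_1 = 2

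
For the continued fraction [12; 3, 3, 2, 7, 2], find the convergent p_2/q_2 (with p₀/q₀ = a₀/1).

123/10

Using pₖ = aₖpₖ₋₁ + pₖ₋₂, qₖ = aₖqₖ₋₁ + qₖ₋₂ (with p₋₁=1, p₋₂=0, q₋₁=0, q₋₂=1):
  k=0: a=12, p=12, q=1
  k=1: a=3, p=37, q=3
  k=2: a=3, p=123, q=10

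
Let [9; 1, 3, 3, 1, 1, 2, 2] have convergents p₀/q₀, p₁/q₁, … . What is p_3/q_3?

Using pₖ = aₖpₖ₋₁ + pₖ₋₂, qₖ = aₖqₖ₋₁ + qₖ₋₂ (with p₋₁=1, p₋₂=0, q₋₁=0, q₋₂=1):
  k=0: a=9, p=9, q=1
  k=1: a=1, p=10, q=1
  k=2: a=3, p=39, q=4
  k=3: a=3, p=127, q=13

127/13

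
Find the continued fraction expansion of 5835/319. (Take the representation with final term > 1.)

5835 = 18×319 + 93
319 = 3×93 + 40
93 = 2×40 + 13
40 = 3×13 + 1
13 = 13×1 + 0  (stop)
So 5835/319 = [18; 3, 2, 3, 13].

[18; 3, 2, 3, 13]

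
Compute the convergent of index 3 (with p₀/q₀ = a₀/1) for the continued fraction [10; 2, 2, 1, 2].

73/7

Using pₖ = aₖpₖ₋₁ + pₖ₋₂, qₖ = aₖqₖ₋₁ + qₖ₋₂ (with p₋₁=1, p₋₂=0, q₋₁=0, q₋₂=1):
  k=0: a=10, p=10, q=1
  k=1: a=2, p=21, q=2
  k=2: a=2, p=52, q=5
  k=3: a=1, p=73, q=7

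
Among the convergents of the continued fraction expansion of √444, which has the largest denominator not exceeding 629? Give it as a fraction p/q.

√444 = [21; 14, 42, …] (period length 2).
Convergents:
  p_0/q_0 = 21/1
  p_1/q_1 = 295/14
  p_2/q_2 = 12411/589
  p_3/q_3 = 174049/8260
q_2 = 589 ≤ 629 < 8260 = q_3, so the answer is 12411/589.

12411/589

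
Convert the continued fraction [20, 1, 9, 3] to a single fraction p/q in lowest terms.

Using pₖ = aₖpₖ₋₁ + pₖ₋₂ and qₖ = aₖqₖ₋₁ + qₖ₋₂:
  k=0: a=20, p=20, q=1
  k=1: a=1, p=21, q=1
  k=2: a=9, p=209, q=10
  k=3: a=3, p=648, q=31

648/31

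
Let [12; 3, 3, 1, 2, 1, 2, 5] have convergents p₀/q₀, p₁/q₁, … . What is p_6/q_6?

1649/134

Using pₖ = aₖpₖ₋₁ + pₖ₋₂, qₖ = aₖqₖ₋₁ + qₖ₋₂ (with p₋₁=1, p₋₂=0, q₋₁=0, q₋₂=1):
  k=0: a=12, p=12, q=1
  k=1: a=3, p=37, q=3
  k=2: a=3, p=123, q=10
  k=3: a=1, p=160, q=13
  k=4: a=2, p=443, q=36
  k=5: a=1, p=603, q=49
  k=6: a=2, p=1649, q=134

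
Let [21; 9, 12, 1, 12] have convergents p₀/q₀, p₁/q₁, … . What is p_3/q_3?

2491/118

Using pₖ = aₖpₖ₋₁ + pₖ₋₂, qₖ = aₖqₖ₋₁ + qₖ₋₂ (with p₋₁=1, p₋₂=0, q₋₁=0, q₋₂=1):
  k=0: a=21, p=21, q=1
  k=1: a=9, p=190, q=9
  k=2: a=12, p=2301, q=109
  k=3: a=1, p=2491, q=118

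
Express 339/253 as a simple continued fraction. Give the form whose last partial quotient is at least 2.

[1; 2, 1, 16, 5]

339 = 1*253 + 86
253 = 2*86 + 81
86 = 1*81 + 5
81 = 16*5 + 1
5 = 5*1 + 0  (stop)
So 339/253 = [1; 2, 1, 16, 5].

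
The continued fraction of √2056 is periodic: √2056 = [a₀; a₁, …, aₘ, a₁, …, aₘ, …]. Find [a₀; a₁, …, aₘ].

a₀ = ⌊√2056⌋ = 45.
With m₀=0, d₀=1 and mₖ₊₁ = dₖaₖ − mₖ, dₖ₊₁ = (n − mₖ₊₁²)/dₖ, aₖ₊₁ = ⌊(a₀+mₖ₊₁)/dₖ₊₁⌋:
  k=1: m=45, d=31, a=2
  k=2: m=17, d=57, a=1
  k=3: m=40, d=8, a=10
  k=4: m=40, d=57, a=1
  k=5: m=17, d=31, a=2
  k=6: m=45, d=1, a=90
d=1 and a=2a₀=90 at k=6, so the next step gives (m, d) = (45, 31) again — its k=1 value — and the period has length 6.

[45; 2, 1, 10, 1, 2, 90]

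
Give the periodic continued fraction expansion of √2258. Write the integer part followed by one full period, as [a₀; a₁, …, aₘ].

[47; 1, 1, 13, 13, 1, 1, 94]

a₀ = ⌊√2258⌋ = 47.
With m₀=0, d₀=1 and mₖ₊₁ = dₖaₖ − mₖ, dₖ₊₁ = (n − mₖ₊₁²)/dₖ, aₖ₊₁ = ⌊(a₀+mₖ₊₁)/dₖ₊₁⌋:
  k=1: m=47, d=49, a=1
  k=2: m=2, d=46, a=1
  k=3: m=44, d=7, a=13
  k=4: m=47, d=7, a=13
  k=5: m=44, d=46, a=1
  k=6: m=2, d=49, a=1
  k=7: m=47, d=1, a=94
d=1 and a=2a₀=94 at k=7, so the next step gives (m, d) = (47, 49) again — its k=1 value — and the period has length 7.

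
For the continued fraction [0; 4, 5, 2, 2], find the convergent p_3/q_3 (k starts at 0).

11/46

Using pₖ = aₖpₖ₋₁ + pₖ₋₂, qₖ = aₖqₖ₋₁ + qₖ₋₂ (with p₋₁=1, p₋₂=0, q₋₁=0, q₋₂=1):
  k=0: a=0, p=0, q=1
  k=1: a=4, p=1, q=4
  k=2: a=5, p=5, q=21
  k=3: a=2, p=11, q=46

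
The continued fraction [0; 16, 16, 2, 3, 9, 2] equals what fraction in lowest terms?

Using pₖ = aₖpₖ₋₁ + pₖ₋₂ and qₖ = aₖqₖ₋₁ + qₖ₋₂:
  k=0: a=0, p=0, q=1
  k=1: a=16, p=1, q=16
  k=2: a=16, p=16, q=257
  k=3: a=2, p=33, q=530
  k=4: a=3, p=115, q=1847
  k=5: a=9, p=1068, q=17153
  k=6: a=2, p=2251, q=36153

2251/36153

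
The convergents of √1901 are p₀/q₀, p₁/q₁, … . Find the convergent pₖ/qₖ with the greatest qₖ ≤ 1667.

57073/1309

√1901 = [43; 1, 1, 1, 1, 86, …] (period length 5).
Convergents:
  p_0/q_0 = 43/1
  p_1/q_1 = 44/1
  p_2/q_2 = 87/2
  p_3/q_3 = 131/3
  p_4/q_4 = 218/5
  p_5/q_5 = 18879/433
  p_6/q_6 = 19097/438
  p_7/q_7 = 37976/871
  p_8/q_8 = 57073/1309
  p_9/q_9 = 95049/2180
q_8 = 1309 ≤ 1667 < 2180 = q_9, so the answer is 57073/1309.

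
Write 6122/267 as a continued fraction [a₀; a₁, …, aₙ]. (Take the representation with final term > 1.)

6122 = 22·267 + 248
267 = 1·248 + 19
248 = 13·19 + 1
19 = 19·1 + 0  (stop)
So 6122/267 = [22; 1, 13, 19].

[22; 1, 13, 19]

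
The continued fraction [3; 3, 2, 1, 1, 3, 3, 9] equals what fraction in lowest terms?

6132/1861

Fold from the inside: start with 9/1.
  3 + 1/9 = 28/9
  3 + 9/28 = 93/28
  1 + 28/93 = 121/93
  1 + 93/121 = 214/121
  2 + 121/214 = 549/214
  3 + 214/549 = 1861/549
  3 + 549/1861 = 6132/1861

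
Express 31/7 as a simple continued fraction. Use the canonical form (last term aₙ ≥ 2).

[4; 2, 3]

31 = 4*7 + 3
7 = 2*3 + 1
3 = 3*1 + 0  (stop)
So 31/7 = [4; 2, 3].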